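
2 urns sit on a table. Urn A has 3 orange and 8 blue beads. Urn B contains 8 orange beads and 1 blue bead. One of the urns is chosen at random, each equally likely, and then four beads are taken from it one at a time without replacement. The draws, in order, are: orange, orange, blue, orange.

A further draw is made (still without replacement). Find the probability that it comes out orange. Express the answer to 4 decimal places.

0.9483

For each hypothesis, P(data | H) works out to: P(data | urn A) = (3/11)(2/10)(8/9)(1/8) = 1/165; P(data | urn B) = (8/9)(7/8)(1/7)(6/6) = 1/9.
The prior-weighted likelihoods are 1/2 · 1/165 = 1/330, 1/2 · 1/9 = 1/18; summing to 29/495.
Normalising, the posterior is P(urn A | data) = 3/58, P(urn B | data) = 55/58.
Averaging over the posterior, P(orange next | data) = (0)(3/58) + (1)(55/58) = 55/58.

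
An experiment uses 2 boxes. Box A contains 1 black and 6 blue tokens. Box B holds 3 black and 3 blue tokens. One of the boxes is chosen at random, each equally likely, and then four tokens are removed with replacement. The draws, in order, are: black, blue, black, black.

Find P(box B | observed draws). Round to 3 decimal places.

For each hypothesis, P(data | H) works out to: P(data | box A) = (1/7)(6/7)(1/7)(1/7) = 0.002499; P(data | box B) = (3/6)(3/6)(3/6)(3/6) = 0.0625.
Multiplying each by its prior: 1/2 · 0.002499 = 0.0012495, 1/2 · 0.0625 = 0.03125; summing to 0.032499.
So P(box B | data) = (0.03125) / (0.032499) = 0.96155.

0.962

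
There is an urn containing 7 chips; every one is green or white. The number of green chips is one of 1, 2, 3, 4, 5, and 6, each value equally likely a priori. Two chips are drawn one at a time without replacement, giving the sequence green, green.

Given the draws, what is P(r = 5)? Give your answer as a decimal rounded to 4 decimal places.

0.2857

For each hypothesis, P(data | H) works out to: P(data | r = 1) = (1/7)(0/6) = 0; P(data | r = 2) = (2/7)(1/6) = 1/21; P(data | r = 3) = (3/7)(2/6) = 1/7; P(data | r = 4) = (4/7)(3/6) = 2/7; P(data | r = 5) = (5/7)(4/6) = 10/21; P(data | r = 6) = (6/7)(5/6) = 5/7.
Weighting by the prior gives 1/6 · 0 = 0, 1/6 · 1/21 = 1/126, 1/6 · 1/7 = 1/42, 1/6 · 2/7 = 1/21, 1/6 · 10/21 = 5/63, 1/6 · 5/7 = 5/42; with total 5/18.
So P(r = 5 | data) = (5/63) / (5/18) = 2/7.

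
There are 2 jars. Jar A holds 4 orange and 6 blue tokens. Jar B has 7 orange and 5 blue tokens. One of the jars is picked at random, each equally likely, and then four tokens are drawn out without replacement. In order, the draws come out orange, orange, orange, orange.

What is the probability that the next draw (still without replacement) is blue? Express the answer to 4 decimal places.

The likelihood of the observed sequence under each hypothesis: P(data | jar A) = (4/10)(3/9)(2/8)(1/7) = 0.0047619; P(data | jar B) = (7/12)(6/11)(5/10)(4/9) = 0.070707.
Weighting by the prior gives 1/2 · 0.0047619 = 0.002381, 1/2 · 0.070707 = 0.035354; summing to 0.037734.
The posterior is then P(jar A | data) = 0.063098, P(jar B | data) = 0.9369.
The predictive probability is P(blue next | data) = (1)(0.063098) + (5/8)(0.9369) = 0.64866.

0.6487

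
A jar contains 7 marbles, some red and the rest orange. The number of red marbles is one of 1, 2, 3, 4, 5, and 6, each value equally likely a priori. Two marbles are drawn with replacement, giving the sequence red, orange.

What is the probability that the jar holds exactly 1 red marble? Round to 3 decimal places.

0.107

The likelihood of the observed sequence under each hypothesis: P(data | r = 1) = (1/7)(6/7) = 6/49; P(data | r = 2) = (2/7)(5/7) = 10/49; P(data | r = 3) = (3/7)(4/7) = 12/49; P(data | r = 4) = (4/7)(3/7) = 12/49; P(data | r = 5) = (5/7)(2/7) = 10/49; P(data | r = 6) = (6/7)(1/7) = 6/49.
Weighting by the prior gives 1/6 · 6/49 = 1/49, 1/6 · 10/49 = 5/147, 1/6 · 12/49 = 2/49, 1/6 · 12/49 = 2/49, 1/6 · 10/49 = 5/147, 1/6 · 6/49 = 1/49; with total 4/21.
So P(r = 1 | data) = (1/49) / (4/21) = 3/28.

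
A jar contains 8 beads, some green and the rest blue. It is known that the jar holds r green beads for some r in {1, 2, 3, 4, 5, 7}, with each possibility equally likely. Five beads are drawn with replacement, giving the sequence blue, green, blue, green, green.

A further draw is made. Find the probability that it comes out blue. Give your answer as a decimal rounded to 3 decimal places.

Under each hypothesis, the probability of the observed sequence is: P(data | r = 1) = (7/8)(1/8)(7/8)(1/8)(1/8) = 0.0014954; P(data | r = 2) = (6/8)(2/8)(6/8)(2/8)(2/8) = 0.0087891; P(data | r = 3) = (5/8)(3/8)(5/8)(3/8)(3/8) = 0.020599; P(data | r = 4) = (4/8)(4/8)(4/8)(4/8)(4/8) = 0.03125; P(data | r = 5) = (3/8)(5/8)(3/8)(5/8)(5/8) = 0.034332; P(data | r = 7) = (1/8)(7/8)(1/8)(7/8)(7/8) = 0.010468.
Weighting by the prior gives 1/6 · 0.0014954 = 0.00024923, 1/6 · 0.0087891 = 0.0014648, 1/6 · 0.020599 = 0.0034332, 1/6 · 0.03125 = 0.0052083, 1/6 · 0.034332 = 0.005722, 1/6 · 0.010468 = 0.0017446; summing to 0.017822.
Normalising, the posterior is P(r = 1 | data) = 0.013984, P(r = 2 | data) = 0.082192, P(r = 3 | data) = 0.19264, P(r = 4 | data) = 0.29224, P(r = 5 | data) = 0.32106, P(r = 7 | data) = 0.097888.
Averaging over the posterior, P(blue next | data) = (7/8)(0.013984) + (3/4)(0.082192) + (5/8)(0.19264) + (1/2)(0.29224) + (3/8)(0.32106) + (1/8)(0.097888) = 0.47303.

0.473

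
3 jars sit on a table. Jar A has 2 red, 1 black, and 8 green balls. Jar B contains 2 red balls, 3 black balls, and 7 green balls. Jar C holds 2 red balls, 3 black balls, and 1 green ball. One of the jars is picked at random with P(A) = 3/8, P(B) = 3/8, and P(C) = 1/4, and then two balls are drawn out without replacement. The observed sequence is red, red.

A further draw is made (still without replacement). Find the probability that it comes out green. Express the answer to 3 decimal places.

0.487

The likelihood of the observed sequence under each hypothesis: P(data | jar A) = (2/11)(1/10) = 1/55; P(data | jar B) = (2/12)(1/11) = 1/66; P(data | jar C) = (2/6)(1/5) = 1/15.
The prior-weighted likelihoods are 3/8 · 1/55 = 3/440, 3/8 · 1/66 = 1/176, 1/4 · 1/15 = 1/60; summing to 7/240.
The posterior is then P(jar A | data) = 18/77, P(jar B | data) = 15/77, P(jar C | data) = 4/7.
The predictive probability is P(green next | data) = (8/9)(18/77) + (7/10)(15/77) + (1/4)(4/7) = 75/154.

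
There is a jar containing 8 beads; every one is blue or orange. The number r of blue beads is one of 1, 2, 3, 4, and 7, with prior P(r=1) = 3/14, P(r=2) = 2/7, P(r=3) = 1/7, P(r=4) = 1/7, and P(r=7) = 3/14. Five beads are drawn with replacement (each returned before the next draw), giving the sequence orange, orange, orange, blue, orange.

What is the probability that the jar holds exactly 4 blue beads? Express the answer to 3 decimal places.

Under each hypothesis, the probability of the observed sequence is: P(data | r = 1) = (7/8)(7/8)(7/8)(1/8)(7/8) = 0.073273; P(data | r = 2) = (6/8)(6/8)(6/8)(2/8)(6/8) = 0.079102; P(data | r = 3) = (5/8)(5/8)(5/8)(3/8)(5/8) = 0.05722; P(data | r = 4) = (4/8)(4/8)(4/8)(4/8)(4/8) = 0.03125; P(data | r = 7) = (1/8)(1/8)(1/8)(7/8)(1/8) = 0.00021362.
Multiplying each by its prior: 3/14 · 0.073273 = 0.015701, 2/7 · 0.079102 = 0.0226, 1/7 · 0.05722 = 0.0081744, 1/7 · 0.03125 = 0.0044643, 3/14 · 0.00021362 = 4.5776e-05; these sum to 0.050986.
So P(r = 4 | data) = (0.0044643) / (0.050986) = 0.087559.

0.088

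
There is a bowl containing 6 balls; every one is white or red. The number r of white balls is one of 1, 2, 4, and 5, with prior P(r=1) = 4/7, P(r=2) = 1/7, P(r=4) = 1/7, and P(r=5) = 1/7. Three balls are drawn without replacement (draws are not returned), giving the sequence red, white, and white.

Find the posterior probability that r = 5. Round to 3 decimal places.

The likelihood of the observed sequence under each hypothesis: P(data | r = 1) = (5/6)(1/5)(0/4) = 0; P(data | r = 2) = (4/6)(2/5)(1/4) = 1/15; P(data | r = 4) = (2/6)(4/5)(3/4) = 1/5; P(data | r = 5) = (1/6)(5/5)(4/4) = 1/6.
Multiplying each by its prior: 4/7 · 0 = 0, 1/7 · 1/15 = 1/105, 1/7 · 1/5 = 1/35, 1/7 · 1/6 = 1/42; with total 13/210.
So P(r = 5 | data) = (1/42) / (13/210) = 5/13.

0.385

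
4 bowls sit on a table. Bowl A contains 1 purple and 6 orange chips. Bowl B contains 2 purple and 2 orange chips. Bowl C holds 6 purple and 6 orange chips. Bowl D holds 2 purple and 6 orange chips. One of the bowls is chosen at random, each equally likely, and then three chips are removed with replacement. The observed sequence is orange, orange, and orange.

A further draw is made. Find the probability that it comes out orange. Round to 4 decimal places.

0.7538

Under each hypothesis, the probability of the observed sequence is: P(data | bowl A) = (6/7)(6/7)(6/7) = 0.62974; P(data | bowl B) = (2/4)(2/4)(2/4) = 0.125; P(data | bowl C) = (6/12)(6/12)(6/12) = 0.125; P(data | bowl D) = (6/8)(6/8)(6/8) = 0.42188.
Weighting by the prior gives 1/4 · 0.62974 = 0.15743, 1/4 · 0.125 = 0.03125, 1/4 · 0.125 = 0.03125, 1/4 · 0.42188 = 0.10547; with total 0.3254.
Dividing through by the total gives posterior P(bowl A | data) = 0.48381, P(bowl B | data) = 0.096035, P(bowl C | data) = 0.096035, P(bowl D | data) = 0.32412.
The predictive probability is P(orange next | data) = (6/7)(0.48381) + (1/2)(0.096035) + (1/2)(0.096035) + (3/4)(0.32412) = 0.75382.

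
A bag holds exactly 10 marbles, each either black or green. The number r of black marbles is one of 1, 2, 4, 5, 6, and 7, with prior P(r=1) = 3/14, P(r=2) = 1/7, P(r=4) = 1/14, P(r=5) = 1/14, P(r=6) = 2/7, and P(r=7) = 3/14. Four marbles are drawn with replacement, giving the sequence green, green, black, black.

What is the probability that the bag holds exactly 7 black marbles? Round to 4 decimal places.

For each hypothesis, P(data | H) works out to: P(data | r = 1) = (9/10)(9/10)(1/10)(1/10) = 0.0081; P(data | r = 2) = (8/10)(8/10)(2/10)(2/10) = 0.0256; P(data | r = 4) = (6/10)(6/10)(4/10)(4/10) = 0.0576; P(data | r = 5) = (5/10)(5/10)(5/10)(5/10) = 0.0625; P(data | r = 6) = (4/10)(4/10)(6/10)(6/10) = 0.0576; P(data | r = 7) = (3/10)(3/10)(7/10)(7/10) = 0.0441.
Multiplying each by its prior: 3/14 · 0.0081 = 0.0017357, 1/7 · 0.0256 = 0.0036571, 1/14 · 0.0576 = 0.0041143, 1/14 · 0.0625 = 0.0044643, 2/7 · 0.0576 = 0.016457, 3/14 · 0.0441 = 0.00945; summing to 0.039879.
Therefore the posterior P(r = 7 | data) = (0.00945) / (0.039879) = 0.23697.

0.2370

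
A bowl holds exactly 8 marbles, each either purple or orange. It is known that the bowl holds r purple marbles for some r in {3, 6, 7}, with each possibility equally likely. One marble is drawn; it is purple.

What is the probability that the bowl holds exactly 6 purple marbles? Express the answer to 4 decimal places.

Compute the likelihood of this draw for each case: P(data | r = 3) = (3/8) = 3/8; P(data | r = 6) = (6/8) = 3/4; P(data | r = 7) = (7/8) = 7/8.
Multiplying each by its prior: 1/3 · 3/8 = 1/8, 1/3 · 3/4 = 1/4, 1/3 · 7/8 = 7/24; summing to 2/3.
Therefore the posterior P(r = 6 | data) = (1/4) / (2/3) = 3/8.

0.3750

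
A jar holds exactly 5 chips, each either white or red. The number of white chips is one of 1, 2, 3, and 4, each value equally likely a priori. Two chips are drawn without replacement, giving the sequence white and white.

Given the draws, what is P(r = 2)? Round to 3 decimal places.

Compute the likelihood of the observed sequence for each case: P(data | r = 1) = (1/5)(0/4) = 0; P(data | r = 2) = (2/5)(1/4) = 1/10; P(data | r = 3) = (3/5)(2/4) = 3/10; P(data | r = 4) = (4/5)(3/4) = 3/5.
Weighting by the prior gives 1/4 · 0 = 0, 1/4 · 1/10 = 1/40, 1/4 · 3/10 = 3/40, 1/4 · 3/5 = 3/20; these sum to 1/4.
So P(r = 2 | data) = (1/40) / (1/4) = 1/10.

0.100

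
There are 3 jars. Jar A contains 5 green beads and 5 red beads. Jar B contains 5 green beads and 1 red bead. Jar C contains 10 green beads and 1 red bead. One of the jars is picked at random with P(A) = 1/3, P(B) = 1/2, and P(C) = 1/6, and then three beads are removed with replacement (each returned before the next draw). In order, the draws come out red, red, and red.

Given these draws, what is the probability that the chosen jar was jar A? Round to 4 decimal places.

For each hypothesis, P(data | H) works out to: P(data | jar A) = (5/10)(5/10)(5/10) = 0.125; P(data | jar B) = (1/6)(1/6)(1/6) = 0.0046296; P(data | jar C) = (1/11)(1/11)(1/11) = 0.00075131.
The prior-weighted likelihoods are 1/3 · 0.125 = 0.041667, 1/2 · 0.0046296 = 0.0023148, 1/6 · 0.00075131 = 0.00012522; summing to 0.044107.
So P(jar A | data) = (0.041667) / (0.044107) = 0.94468.

0.9447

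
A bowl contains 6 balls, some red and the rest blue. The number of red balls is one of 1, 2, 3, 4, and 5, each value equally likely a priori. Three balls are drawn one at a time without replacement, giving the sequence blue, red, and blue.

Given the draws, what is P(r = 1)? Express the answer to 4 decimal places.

Under each hypothesis, the probability of the observed sequence is: P(data | r = 1) = (5/6)(1/5)(4/4) = 1/6; P(data | r = 2) = (4/6)(2/5)(3/4) = 1/5; P(data | r = 3) = (3/6)(3/5)(2/4) = 3/20; P(data | r = 4) = (2/6)(4/5)(1/4) = 1/15; P(data | r = 5) = (1/6)(5/5)(0/4) = 0.
Weighting by the prior gives 1/5 · 1/6 = 1/30, 1/5 · 1/5 = 1/25, 1/5 · 3/20 = 3/100, 1/5 · 1/15 = 1/75, 1/5 · 0 = 0; these sum to 7/60.
By Bayes' rule, P(r = 1 | data) = (1/30) / (7/60) = 2/7.

0.2857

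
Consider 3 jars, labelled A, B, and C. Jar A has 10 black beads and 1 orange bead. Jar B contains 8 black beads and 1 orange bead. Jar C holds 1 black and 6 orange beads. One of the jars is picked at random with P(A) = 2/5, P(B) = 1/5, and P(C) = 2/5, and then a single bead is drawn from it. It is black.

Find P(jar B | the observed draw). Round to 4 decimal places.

0.2970

Compute the likelihood of this draw for each case: P(data | jar A) = (10/11) = 0.90909; P(data | jar B) = (8/9) = 0.88889; P(data | jar C) = (1/7) = 0.14286.
The prior-weighted likelihoods are 2/5 · 0.90909 = 0.36364, 1/5 · 0.88889 = 0.17778, 2/5 · 0.14286 = 0.057143; with total 0.59856.
So P(jar B | data) = (0.17778) / (0.59856) = 0.29701.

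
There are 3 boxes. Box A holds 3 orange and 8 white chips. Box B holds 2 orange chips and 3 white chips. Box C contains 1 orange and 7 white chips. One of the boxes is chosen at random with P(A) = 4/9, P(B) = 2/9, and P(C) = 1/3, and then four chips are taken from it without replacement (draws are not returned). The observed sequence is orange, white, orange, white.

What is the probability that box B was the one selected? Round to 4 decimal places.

The likelihood of the observed sequence under each hypothesis: P(data | box A) = (3/11)(8/10)(2/9)(7/8) = 0.042424; P(data | box B) = (2/5)(3/4)(1/3)(2/2) = 0.1; P(data | box C) = (1/8)(7/7)(0/6) = 0.
The prior-weighted likelihoods are 4/9 · 0.042424 = 0.018855, 2/9 · 0.1 = 0.022222, 1/3 · 0 = 0; these sum to 0.041077.
By Bayes' rule, P(box B | data) = (0.022222) / (0.041077) = 0.54098.

0.5410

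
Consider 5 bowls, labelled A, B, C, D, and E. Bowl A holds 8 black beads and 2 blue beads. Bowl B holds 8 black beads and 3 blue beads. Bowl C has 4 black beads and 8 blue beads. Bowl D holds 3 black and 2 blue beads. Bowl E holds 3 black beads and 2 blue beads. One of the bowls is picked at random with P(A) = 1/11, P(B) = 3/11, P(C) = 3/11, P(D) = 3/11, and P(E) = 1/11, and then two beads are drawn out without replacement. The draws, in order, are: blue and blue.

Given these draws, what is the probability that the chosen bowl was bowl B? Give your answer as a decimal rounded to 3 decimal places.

The likelihood of the observed sequence under each hypothesis: P(data | bowl A) = (2/10)(1/9) = 0.022222; P(data | bowl B) = (3/11)(2/10) = 0.054545; P(data | bowl C) = (8/12)(7/11) = 0.42424; P(data | bowl D) = (2/5)(1/4) = 0.1; P(data | bowl E) = (2/5)(1/4) = 0.1.
Multiplying each by its prior: 1/11 · 0.022222 = 0.0020202, 3/11 · 0.054545 = 0.014876, 3/11 · 0.42424 = 0.1157, 3/11 · 0.1 = 0.027273, 1/11 · 0.1 = 0.0090909; these sum to 0.16896.
By Bayes' rule, P(bowl B | data) = (0.014876) / (0.16896) = 0.088043.

0.088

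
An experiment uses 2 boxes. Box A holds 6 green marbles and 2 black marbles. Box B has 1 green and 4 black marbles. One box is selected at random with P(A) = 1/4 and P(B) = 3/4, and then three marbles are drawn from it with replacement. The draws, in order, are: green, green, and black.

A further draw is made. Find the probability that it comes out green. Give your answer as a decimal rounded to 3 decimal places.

0.527

Compute the likelihood of the observed sequence for each case: P(data | box A) = (6/8)(6/8)(2/8) = 0.14062; P(data | box B) = (1/5)(1/5)(4/5) = 0.032.
The prior-weighted likelihoods are 1/4 · 0.14062 = 0.035156, 3/4 · 0.032 = 0.024; these sum to 0.059156.
Normalising, the posterior is P(box A | data) = 0.59429, P(box B | data) = 0.40571.
The predictive probability is P(green next | data) = (3/4)(0.59429) + (1/5)(0.40571) = 0.52686.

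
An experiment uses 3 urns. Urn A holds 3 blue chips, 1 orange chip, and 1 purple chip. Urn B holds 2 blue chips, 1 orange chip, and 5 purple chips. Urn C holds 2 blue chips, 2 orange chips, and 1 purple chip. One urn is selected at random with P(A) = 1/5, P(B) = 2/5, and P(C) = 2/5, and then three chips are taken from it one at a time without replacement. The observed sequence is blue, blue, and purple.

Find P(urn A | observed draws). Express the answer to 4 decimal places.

Under each hypothesis, the probability of the observed sequence is: P(data | urn A) = (3/5)(2/4)(1/3) = 1/10; P(data | urn B) = (2/8)(1/7)(5/6) = 5/168; P(data | urn C) = (2/5)(1/4)(1/3) = 1/30.
The prior-weighted likelihoods are 1/5 · 1/10 = 1/50, 2/5 · 5/168 = 1/84, 2/5 · 1/30 = 1/75; summing to 19/420.
So P(urn A | data) = (1/50) / (19/420) = 42/95.

0.4421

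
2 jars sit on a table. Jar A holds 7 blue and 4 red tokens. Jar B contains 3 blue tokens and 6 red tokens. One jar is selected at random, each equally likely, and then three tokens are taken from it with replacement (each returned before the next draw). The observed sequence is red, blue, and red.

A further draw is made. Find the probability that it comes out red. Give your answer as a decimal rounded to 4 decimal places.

0.5569

For each hypothesis, P(data | H) works out to: P(data | jar A) = (4/11)(7/11)(4/11) = 0.084147; P(data | jar B) = (6/9)(3/9)(6/9) = 0.14815.
The prior-weighted likelihoods are 1/2 · 0.084147 = 0.042074, 1/2 · 0.14815 = 0.074074; summing to 0.11615.
Dividing through by the total gives posterior P(jar A | data) = 0.36224, P(jar B | data) = 0.63776.
So P(red next | data) = Σ P(red next | H) P(H | data) = (4/11)(0.36224) + (2/3)(0.63776) = 0.5569.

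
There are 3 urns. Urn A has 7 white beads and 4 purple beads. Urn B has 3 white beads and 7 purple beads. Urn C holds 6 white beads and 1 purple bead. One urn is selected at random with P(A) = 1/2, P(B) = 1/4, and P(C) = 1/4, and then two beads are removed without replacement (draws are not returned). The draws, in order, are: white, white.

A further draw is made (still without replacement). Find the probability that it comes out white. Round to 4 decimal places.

0.6500

The likelihood of the observed sequence under each hypothesis: P(data | urn A) = (7/11)(6/10) = 0.38182; P(data | urn B) = (3/10)(2/9) = 0.066667; P(data | urn C) = (6/7)(5/6) = 0.71429.
Weighting by the prior gives 1/2 · 0.38182 = 0.19091, 1/4 · 0.066667 = 0.016667, 1/4 · 0.71429 = 0.17857; summing to 0.38615.
The posterior is then P(urn A | data) = 0.49439, P(urn B | data) = 0.043161, P(urn C | data) = 0.46244.
Averaging over the posterior, P(white next | data) = (5/9)(0.49439) + (1/8)(0.043161) + (4/5)(0.46244) = 0.65001.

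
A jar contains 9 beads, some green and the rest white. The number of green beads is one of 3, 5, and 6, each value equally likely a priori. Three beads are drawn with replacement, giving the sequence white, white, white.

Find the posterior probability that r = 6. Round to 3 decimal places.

The likelihood of the observed sequence under each hypothesis: P(data | r = 3) = (6/9)(6/9)(6/9) = 0.2963; P(data | r = 5) = (4/9)(4/9)(4/9) = 0.087791; P(data | r = 6) = (3/9)(3/9)(3/9) = 0.037037.
Multiplying each by its prior: 1/3 · 0.2963 = 0.098765, 1/3 · 0.087791 = 0.029264, 1/3 · 0.037037 = 0.012346; these sum to 0.14037.
By Bayes' rule, P(r = 6 | data) = (0.012346) / (0.14037) = 0.087948.

0.088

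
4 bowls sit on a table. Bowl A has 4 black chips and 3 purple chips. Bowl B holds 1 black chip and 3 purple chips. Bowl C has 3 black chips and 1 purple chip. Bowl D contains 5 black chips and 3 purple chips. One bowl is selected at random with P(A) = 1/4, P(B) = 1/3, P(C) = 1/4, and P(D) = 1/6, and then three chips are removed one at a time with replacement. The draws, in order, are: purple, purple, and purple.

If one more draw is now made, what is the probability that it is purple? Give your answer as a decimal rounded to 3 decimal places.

0.683

Under each hypothesis, the probability of the observed sequence is: P(data | bowl A) = (3/7)(3/7)(3/7) = 0.078717; P(data | bowl B) = (3/4)(3/4)(3/4) = 0.42188; P(data | bowl C) = (1/4)(1/4)(1/4) = 0.015625; P(data | bowl D) = (3/8)(3/8)(3/8) = 0.052734.
Weighting by the prior gives 1/4 · 0.078717 = 0.019679, 1/3 · 0.42188 = 0.14062, 1/4 · 0.015625 = 0.0039062, 1/6 · 0.052734 = 0.0087891; with total 0.173.
The posterior is then P(bowl A | data) = 0.11375, P(bowl B | data) = 0.81286, P(bowl C | data) = 0.02258, P(bowl D | data) = 0.050804.
Averaging over the posterior, P(purple next | data) = (3/7)(0.11375) + (3/4)(0.81286) + (1/4)(0.02258) + (3/8)(0.050804) = 0.6831.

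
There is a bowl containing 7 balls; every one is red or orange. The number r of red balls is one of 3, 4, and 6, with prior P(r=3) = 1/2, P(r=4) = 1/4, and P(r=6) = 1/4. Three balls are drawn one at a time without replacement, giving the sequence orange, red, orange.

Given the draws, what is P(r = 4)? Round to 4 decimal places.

0.2500

Compute the likelihood of the observed sequence for each case: P(data | r = 3) = (4/7)(3/6)(3/5) = 6/35; P(data | r = 4) = (3/7)(4/6)(2/5) = 4/35; P(data | r = 6) = (1/7)(6/6)(0/5) = 0.
The prior-weighted likelihoods are 1/2 · 6/35 = 3/35, 1/4 · 4/35 = 1/35, 1/4 · 0 = 0; these sum to 4/35.
So P(r = 4 | data) = (1/35) / (4/35) = 1/4.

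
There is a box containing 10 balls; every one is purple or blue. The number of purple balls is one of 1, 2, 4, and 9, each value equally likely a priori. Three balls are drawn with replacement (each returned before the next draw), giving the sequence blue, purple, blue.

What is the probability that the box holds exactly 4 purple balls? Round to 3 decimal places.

Compute the likelihood of the observed sequence for each case: P(data | r = 1) = (9/10)(1/10)(9/10) = 0.081; P(data | r = 2) = (8/10)(2/10)(8/10) = 0.128; P(data | r = 4) = (6/10)(4/10)(6/10) = 0.144; P(data | r = 9) = (1/10)(9/10)(1/10) = 0.009.
The prior-weighted likelihoods are 1/4 · 0.081 = 0.02025, 1/4 · 0.128 = 0.032, 1/4 · 0.144 = 0.036, 1/4 · 0.009 = 0.00225; summing to 0.0905.
So P(r = 4 | data) = (0.036) / (0.0905) = 0.39779.

0.398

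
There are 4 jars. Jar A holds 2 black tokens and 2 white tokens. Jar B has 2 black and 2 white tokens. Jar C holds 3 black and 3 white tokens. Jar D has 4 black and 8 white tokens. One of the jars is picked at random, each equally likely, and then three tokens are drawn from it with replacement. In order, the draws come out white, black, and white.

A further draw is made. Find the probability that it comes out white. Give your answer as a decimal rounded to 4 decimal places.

0.5472

The likelihood of the observed sequence under each hypothesis: P(data | jar A) = (2/4)(2/4)(2/4) = 1/8; P(data | jar B) = (2/4)(2/4)(2/4) = 1/8; P(data | jar C) = (3/6)(3/6)(3/6) = 1/8; P(data | jar D) = (8/12)(4/12)(8/12) = 4/27.
The prior-weighted likelihoods are 1/4 · 1/8 = 1/32, 1/4 · 1/8 = 1/32, 1/4 · 1/8 = 1/32, 1/4 · 4/27 = 1/27; summing to 113/864.
Dividing through by the total gives posterior P(jar A | data) = 27/113, P(jar B | data) = 27/113, P(jar C | data) = 27/113, P(jar D | data) = 32/113.
The predictive probability is P(white next | data) = (1/2)(27/113) + (1/2)(27/113) + (1/2)(27/113) + (2/3)(32/113) = 371/678.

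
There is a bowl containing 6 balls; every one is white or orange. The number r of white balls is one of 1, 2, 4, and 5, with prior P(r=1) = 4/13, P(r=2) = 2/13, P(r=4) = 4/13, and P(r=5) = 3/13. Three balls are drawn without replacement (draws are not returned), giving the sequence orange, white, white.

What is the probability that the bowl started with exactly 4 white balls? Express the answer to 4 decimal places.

The likelihood of the observed sequence under each hypothesis: P(data | r = 1) = (5/6)(1/5)(0/4) = 0; P(data | r = 2) = (4/6)(2/5)(1/4) = 1/15; P(data | r = 4) = (2/6)(4/5)(3/4) = 1/5; P(data | r = 5) = (1/6)(5/5)(4/4) = 1/6.
The prior-weighted likelihoods are 4/13 · 0 = 0, 2/13 · 1/15 = 2/195, 4/13 · 1/5 = 4/65, 3/13 · 1/6 = 1/26; with total 43/390.
Hence P(r = 4 | data) = (4/65) / (43/390) = 24/43.

0.5581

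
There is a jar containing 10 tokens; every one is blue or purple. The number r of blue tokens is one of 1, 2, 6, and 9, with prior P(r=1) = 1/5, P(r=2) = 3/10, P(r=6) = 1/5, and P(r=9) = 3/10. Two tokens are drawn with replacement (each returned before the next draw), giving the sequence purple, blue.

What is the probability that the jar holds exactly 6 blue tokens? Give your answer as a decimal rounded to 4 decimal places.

Compute the likelihood of the observed sequence for each case: P(data | r = 1) = (9/10)(1/10) = 9/100; P(data | r = 2) = (8/10)(2/10) = 4/25; P(data | r = 6) = (4/10)(6/10) = 6/25; P(data | r = 9) = (1/10)(9/10) = 9/100.
Multiplying each by its prior: 1/5 · 9/100 = 9/500, 3/10 · 4/25 = 6/125, 1/5 · 6/25 = 6/125, 3/10 · 9/100 = 27/1000; with total 141/1000.
Hence P(r = 6 | data) = (6/125) / (141/1000) = 16/47.

0.3404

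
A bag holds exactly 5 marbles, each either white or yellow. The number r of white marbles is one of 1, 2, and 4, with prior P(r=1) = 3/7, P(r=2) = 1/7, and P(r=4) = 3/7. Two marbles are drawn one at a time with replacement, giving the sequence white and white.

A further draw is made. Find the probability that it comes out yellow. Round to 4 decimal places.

0.2618

For each hypothesis, P(data | H) works out to: P(data | r = 1) = (1/5)(1/5) = 1/25; P(data | r = 2) = (2/5)(2/5) = 4/25; P(data | r = 4) = (4/5)(4/5) = 16/25.
Weighting by the prior gives 3/7 · 1/25 = 3/175, 1/7 · 4/25 = 4/175, 3/7 · 16/25 = 48/175; with total 11/35.
Normalising, the posterior is P(r = 1 | data) = 3/55, P(r = 2 | data) = 4/55, P(r = 4 | data) = 48/55.
The predictive probability is P(yellow next | data) = (4/5)(3/55) + (3/5)(4/55) + (1/5)(48/55) = 72/275.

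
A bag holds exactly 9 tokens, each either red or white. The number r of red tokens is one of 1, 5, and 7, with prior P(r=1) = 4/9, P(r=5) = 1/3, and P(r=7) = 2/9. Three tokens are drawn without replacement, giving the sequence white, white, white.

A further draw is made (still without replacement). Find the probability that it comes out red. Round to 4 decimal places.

0.2006

The likelihood of the observed sequence under each hypothesis: P(data | r = 1) = (8/9)(7/8)(6/7) = 2/3; P(data | r = 5) = (4/9)(3/8)(2/7) = 1/21; P(data | r = 7) = (2/9)(1/8)(0/7) = 0.
Weighting by the prior gives 4/9 · 2/3 = 8/27, 1/3 · 1/21 = 1/63, 2/9 · 0 = 0; with total 59/189.
Normalising, the posterior is P(r = 1 | data) = 56/59, P(r = 5 | data) = 3/59, P(r = 7 | data) = 0.
Averaging over the posterior, P(red next | data) = (1/6)(56/59) + (5/6)(3/59) = 71/354.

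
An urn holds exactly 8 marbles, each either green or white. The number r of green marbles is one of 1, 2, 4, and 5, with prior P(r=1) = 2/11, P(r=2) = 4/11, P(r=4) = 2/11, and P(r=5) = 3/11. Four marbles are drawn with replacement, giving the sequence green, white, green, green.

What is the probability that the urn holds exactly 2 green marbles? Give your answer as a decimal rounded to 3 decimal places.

Compute the likelihood of the observed sequence for each case: P(data | r = 1) = (1/8)(7/8)(1/8)(1/8) = 0.001709; P(data | r = 2) = (2/8)(6/8)(2/8)(2/8) = 0.011719; P(data | r = 4) = (4/8)(4/8)(4/8)(4/8) = 0.0625; P(data | r = 5) = (5/8)(3/8)(5/8)(5/8) = 0.091553.
Weighting by the prior gives 2/11 · 0.001709 = 0.00031072, 4/11 · 0.011719 = 0.0042614, 2/11 · 0.0625 = 0.011364, 3/11 · 0.091553 = 0.024969; these sum to 0.040905.
Therefore the posterior P(r = 2 | data) = (0.0042614) / (0.040905) = 0.10418.

0.104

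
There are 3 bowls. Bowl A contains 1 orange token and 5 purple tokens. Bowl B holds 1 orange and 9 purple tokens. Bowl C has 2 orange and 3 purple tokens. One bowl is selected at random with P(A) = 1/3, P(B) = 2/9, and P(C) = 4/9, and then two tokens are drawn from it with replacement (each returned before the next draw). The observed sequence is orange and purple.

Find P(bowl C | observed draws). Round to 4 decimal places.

For each hypothesis, P(data | H) works out to: P(data | bowl A) = (1/6)(5/6) = 0.13889; P(data | bowl B) = (1/10)(9/10) = 0.09; P(data | bowl C) = (2/5)(3/5) = 0.24.
The prior-weighted likelihoods are 1/3 · 0.13889 = 0.046296, 2/9 · 0.09 = 0.02, 4/9 · 0.24 = 0.10667; summing to 0.17296.
By Bayes' rule, P(bowl C | data) = (0.10667) / (0.17296) = 0.6167.

0.6167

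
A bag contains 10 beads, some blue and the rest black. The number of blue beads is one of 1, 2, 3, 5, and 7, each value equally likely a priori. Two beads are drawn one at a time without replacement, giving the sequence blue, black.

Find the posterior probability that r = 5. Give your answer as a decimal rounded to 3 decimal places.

Under each hypothesis, the probability of the observed sequence is: P(data | r = 1) = (1/10)(9/9) = 1/10; P(data | r = 2) = (2/10)(8/9) = 8/45; P(data | r = 3) = (3/10)(7/9) = 7/30; P(data | r = 5) = (5/10)(5/9) = 5/18; P(data | r = 7) = (7/10)(3/9) = 7/30.
The prior-weighted likelihoods are 1/5 · 1/10 = 1/50, 1/5 · 8/45 = 8/225, 1/5 · 7/30 = 7/150, 1/5 · 5/18 = 1/18, 1/5 · 7/30 = 7/150; these sum to 46/225.
So P(r = 5 | data) = (1/18) / (46/225) = 25/92.

0.272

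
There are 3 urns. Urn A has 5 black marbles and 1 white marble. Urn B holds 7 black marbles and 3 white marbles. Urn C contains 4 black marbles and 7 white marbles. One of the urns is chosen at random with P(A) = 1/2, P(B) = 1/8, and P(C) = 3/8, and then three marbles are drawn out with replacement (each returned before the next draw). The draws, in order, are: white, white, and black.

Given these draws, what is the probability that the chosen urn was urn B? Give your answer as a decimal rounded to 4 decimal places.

Under each hypothesis, the probability of the observed sequence is: P(data | urn A) = (1/6)(1/6)(5/6) = 0.023148; P(data | urn B) = (3/10)(3/10)(7/10) = 0.063; P(data | urn C) = (7/11)(7/11)(4/11) = 0.14726.
The prior-weighted likelihoods are 1/2 · 0.023148 = 0.011574, 1/8 · 0.063 = 0.007875, 3/8 · 0.14726 = 0.055222; summing to 0.074671.
Hence P(urn B | data) = (0.007875) / (0.074671) = 0.10546.

0.1055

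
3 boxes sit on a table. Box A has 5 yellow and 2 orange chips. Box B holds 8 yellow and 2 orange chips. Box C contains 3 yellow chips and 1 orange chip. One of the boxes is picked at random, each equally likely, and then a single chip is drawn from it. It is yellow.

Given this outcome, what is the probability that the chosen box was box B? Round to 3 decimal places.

0.353

For each hypothesis, P(data | H) works out to: P(data | box A) = (5/7) = 5/7; P(data | box B) = (8/10) = 4/5; P(data | box C) = (3/4) = 3/4.
Multiplying each by its prior: 1/3 · 5/7 = 5/21, 1/3 · 4/5 = 4/15, 1/3 · 3/4 = 1/4; with total 317/420.
Therefore the posterior P(box B | data) = (4/15) / (317/420) = 112/317.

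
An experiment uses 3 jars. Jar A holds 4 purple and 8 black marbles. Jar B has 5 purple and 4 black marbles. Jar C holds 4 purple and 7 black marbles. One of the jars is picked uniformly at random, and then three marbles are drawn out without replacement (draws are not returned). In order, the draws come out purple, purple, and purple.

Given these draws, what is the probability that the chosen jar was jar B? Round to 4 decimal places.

Compute the likelihood of the observed sequence for each case: P(data | jar A) = (4/12)(3/11)(2/10) = 0.018182; P(data | jar B) = (5/9)(4/8)(3/7) = 0.11905; P(data | jar C) = (4/11)(3/10)(2/9) = 0.024242.
Weighting by the prior gives 1/3 · 0.018182 = 0.0060606, 1/3 · 0.11905 = 0.039683, 1/3 · 0.024242 = 0.0080808; with total 0.053824.
Therefore the posterior P(jar B | data) = (0.039683) / (0.053824) = 0.73727.

0.7373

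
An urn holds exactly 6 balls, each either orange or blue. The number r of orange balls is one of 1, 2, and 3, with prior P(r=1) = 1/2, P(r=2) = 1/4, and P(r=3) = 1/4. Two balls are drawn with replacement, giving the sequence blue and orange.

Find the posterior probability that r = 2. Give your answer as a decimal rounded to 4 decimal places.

Under each hypothesis, the probability of the observed sequence is: P(data | r = 1) = (5/6)(1/6) = 5/36; P(data | r = 2) = (4/6)(2/6) = 2/9; P(data | r = 3) = (3/6)(3/6) = 1/4.
The prior-weighted likelihoods are 1/2 · 5/36 = 5/72, 1/4 · 2/9 = 1/18, 1/4 · 1/4 = 1/16; summing to 3/16.
Hence P(r = 2 | data) = (1/18) / (3/16) = 8/27.

0.2963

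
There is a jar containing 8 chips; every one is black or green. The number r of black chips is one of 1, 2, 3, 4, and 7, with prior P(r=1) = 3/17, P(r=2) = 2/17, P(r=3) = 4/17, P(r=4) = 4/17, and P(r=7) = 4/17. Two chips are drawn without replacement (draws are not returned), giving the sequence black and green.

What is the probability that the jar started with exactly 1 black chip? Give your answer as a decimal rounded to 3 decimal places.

0.107

Under each hypothesis, the probability of the observed sequence is: P(data | r = 1) = (1/8)(7/7) = 1/8; P(data | r = 2) = (2/8)(6/7) = 3/14; P(data | r = 3) = (3/8)(5/7) = 15/56; P(data | r = 4) = (4/8)(4/7) = 2/7; P(data | r = 7) = (7/8)(1/7) = 1/8.
The prior-weighted likelihoods are 3/17 · 1/8 = 3/136, 2/17 · 3/14 = 3/119, 4/17 · 15/56 = 15/238, 4/17 · 2/7 = 8/119, 4/17 · 1/8 = 1/34; summing to 197/952.
So P(r = 1 | data) = (3/136) / (197/952) = 21/197.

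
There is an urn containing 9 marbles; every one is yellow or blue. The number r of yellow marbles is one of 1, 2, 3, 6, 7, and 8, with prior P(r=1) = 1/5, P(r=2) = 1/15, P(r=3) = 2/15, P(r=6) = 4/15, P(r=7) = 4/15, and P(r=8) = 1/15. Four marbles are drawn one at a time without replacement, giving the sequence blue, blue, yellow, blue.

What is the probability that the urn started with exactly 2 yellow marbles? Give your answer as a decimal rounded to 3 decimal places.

0.183

Compute the likelihood of the observed sequence for each case: P(data | r = 1) = (8/9)(7/8)(1/7)(6/6) = 0.11111; P(data | r = 2) = (7/9)(6/8)(2/7)(5/6) = 0.13889; P(data | r = 3) = (6/9)(5/8)(3/7)(4/6) = 0.11905; P(data | r = 6) = (3/9)(2/8)(6/7)(1/6) = 0.011905; P(data | r = 7) = (2/9)(1/8)(7/7)(0/6) = 0; P(data | r = 8) = (1/9)(0/8) = 0.
Weighting by the prior gives 1/5 · 0.11111 = 0.022222, 1/15 · 0.13889 = 0.0092593, 2/15 · 0.11905 = 0.015873, 4/15 · 0.011905 = 0.0031746, 4/15 · 0 = 0, 1/15 · 0 = 0; these sum to 0.050529.
So P(r = 2 | data) = (0.0092593) / (0.050529) = 0.18325.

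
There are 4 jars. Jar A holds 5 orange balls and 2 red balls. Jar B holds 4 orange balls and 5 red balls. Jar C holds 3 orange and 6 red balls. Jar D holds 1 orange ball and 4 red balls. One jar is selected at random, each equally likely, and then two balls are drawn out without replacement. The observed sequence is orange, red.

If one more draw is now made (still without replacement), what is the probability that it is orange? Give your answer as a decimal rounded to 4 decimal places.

Compute the likelihood of the observed sequence for each case: P(data | jar A) = (5/7)(2/6) = 0.2381; P(data | jar B) = (4/9)(5/8) = 0.27778; P(data | jar C) = (3/9)(6/8) = 0.25; P(data | jar D) = (1/5)(4/4) = 0.2.
Weighting by the prior gives 1/4 · 0.2381 = 0.059524, 1/4 · 0.27778 = 0.069444, 1/4 · 0.25 = 0.0625, 1/4 · 0.2 = 0.05; summing to 0.24147.
Normalising, the posterior is P(jar A | data) = 0.24651, P(jar B | data) = 0.28759, P(jar C | data) = 0.25883, P(jar D | data) = 0.20707.
The predictive probability is P(orange next | data) = (4/5)(0.24651) + (3/7)(0.28759) + (2/7)(0.25883) + (0)(0.20707) = 0.39441.

0.3944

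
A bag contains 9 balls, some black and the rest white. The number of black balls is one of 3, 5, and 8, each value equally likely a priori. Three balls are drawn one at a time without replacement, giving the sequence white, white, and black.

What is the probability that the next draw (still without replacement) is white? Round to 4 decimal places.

Compute the likelihood of the observed sequence for each case: P(data | r = 3) = (6/9)(5/8)(3/7) = 5/28; P(data | r = 5) = (4/9)(3/8)(5/7) = 5/42; P(data | r = 8) = (1/9)(0/8) = 0.
Multiplying each by its prior: 1/3 · 5/28 = 5/84, 1/3 · 5/42 = 5/126, 1/3 · 0 = 0; summing to 25/252.
The posterior is then P(r = 3 | data) = 3/5, P(r = 5 | data) = 2/5, P(r = 8 | data) = 0.
The predictive probability is P(white next | data) = (2/3)(3/5) + (1/3)(2/5) = 8/15.

0.5333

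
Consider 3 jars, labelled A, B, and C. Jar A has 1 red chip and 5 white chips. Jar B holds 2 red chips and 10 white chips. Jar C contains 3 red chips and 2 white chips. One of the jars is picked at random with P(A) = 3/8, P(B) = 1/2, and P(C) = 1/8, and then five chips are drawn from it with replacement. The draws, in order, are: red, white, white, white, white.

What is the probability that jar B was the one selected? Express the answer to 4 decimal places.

Compute the likelihood of the observed sequence for each case: P(data | jar A) = (1/6)(5/6)(5/6)(5/6)(5/6) = 0.080376; P(data | jar B) = (2/12)(10/12)(10/12)(10/12)(10/12) = 0.080376; P(data | jar C) = (3/5)(2/5)(2/5)(2/5)(2/5) = 0.01536.
The prior-weighted likelihoods are 3/8 · 0.080376 = 0.030141, 1/2 · 0.080376 = 0.040188, 1/8 · 0.01536 = 0.00192; with total 0.072249.
Hence P(jar B | data) = (0.040188) / (0.072249) = 0.55624.

0.5562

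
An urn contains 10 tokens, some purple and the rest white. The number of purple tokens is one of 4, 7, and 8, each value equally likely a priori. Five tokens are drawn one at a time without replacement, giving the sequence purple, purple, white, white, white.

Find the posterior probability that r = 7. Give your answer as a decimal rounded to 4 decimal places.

0.1489

Compute the likelihood of the observed sequence for each case: P(data | r = 4) = (4/10)(3/9)(6/8)(5/7)(4/6) = 0.047619; P(data | r = 7) = (7/10)(6/9)(3/8)(2/7)(1/6) = 0.0083333; P(data | r = 8) = (8/10)(7/9)(2/8)(1/7)(0/6) = 0.
Multiplying each by its prior: 1/3 · 0.047619 = 0.015873, 1/3 · 0.0083333 = 0.0027778, 1/3 · 0 = 0; these sum to 0.018651.
Therefore the posterior P(r = 7 | data) = (0.0027778) / (0.018651) = 0.14894.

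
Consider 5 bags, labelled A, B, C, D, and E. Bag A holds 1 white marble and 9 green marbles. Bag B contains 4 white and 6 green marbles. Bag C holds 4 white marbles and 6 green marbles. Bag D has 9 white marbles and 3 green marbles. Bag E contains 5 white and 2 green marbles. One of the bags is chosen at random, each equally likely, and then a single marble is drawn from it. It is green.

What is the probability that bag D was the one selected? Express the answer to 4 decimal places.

The likelihood of this draw under each hypothesis: P(data | bag A) = (9/10) = 9/10; P(data | bag B) = (6/10) = 3/5; P(data | bag C) = (6/10) = 3/5; P(data | bag D) = (3/12) = 1/4; P(data | bag E) = (2/7) = 2/7.
The prior-weighted likelihoods are 1/5 · 9/10 = 9/50, 1/5 · 3/5 = 3/25, 1/5 · 3/5 = 3/25, 1/5 · 1/4 = 1/20, 1/5 · 2/7 = 2/35; summing to 369/700.
By Bayes' rule, P(bag D | data) = (1/20) / (369/700) = 35/369.

0.0949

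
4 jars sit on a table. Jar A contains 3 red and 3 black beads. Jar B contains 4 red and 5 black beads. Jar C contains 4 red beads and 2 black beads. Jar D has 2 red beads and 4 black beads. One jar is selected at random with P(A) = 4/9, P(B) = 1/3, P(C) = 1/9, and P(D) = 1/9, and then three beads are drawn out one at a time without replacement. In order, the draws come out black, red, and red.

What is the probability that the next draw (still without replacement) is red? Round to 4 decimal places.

Under each hypothesis, the probability of the observed sequence is: P(data | jar A) = (3/6)(3/5)(2/4) = 0.15; P(data | jar B) = (5/9)(4/8)(3/7) = 0.11905; P(data | jar C) = (2/6)(4/5)(3/4) = 0.2; P(data | jar D) = (4/6)(2/5)(1/4) = 0.066667.
Multiplying each by its prior: 4/9 · 0.15 = 0.066667, 1/3 · 0.11905 = 0.039683, 1/9 · 0.2 = 0.022222, 1/9 · 0.066667 = 0.0074074; with total 0.13598.
Normalising, the posterior is P(jar A | data) = 0.49027, P(jar B | data) = 0.29183, P(jar C | data) = 0.16342, P(jar D | data) = 0.054475.
So P(red next | data) = Σ P(red next | H) P(H | data) = (1/3)(0.49027) + (1/3)(0.29183) + (2/3)(0.16342) + (0)(0.054475) = 0.36965.

0.3696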